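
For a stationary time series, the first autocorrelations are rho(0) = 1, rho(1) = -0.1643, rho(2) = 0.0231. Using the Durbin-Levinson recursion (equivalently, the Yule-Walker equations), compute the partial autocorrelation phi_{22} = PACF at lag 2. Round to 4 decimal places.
\phi_{22} = -0.0040

The PACF at lag k is phi_{kk}, the last component of the solution
to the Yule-Walker system G_k phi = r_k where
  (G_k)_{ij} = rho(|i - j|), (r_k)_i = rho(i), i,j = 1..k.
Equivalently, Durbin-Levinson gives phi_{kk} iteratively:
  phi_{11} = rho(1)
  phi_{kk} = [rho(k) - sum_{j=1..k-1} phi_{k-1,j} rho(k-j)]
            / [1 - sum_{j=1..k-1} phi_{k-1,j} rho(j)],
  phi_{k,j} = phi_{k-1,j} - phi_{kk} phi_{k-1,k-j},  j = 1..k-1.
Step k = 1:
  phi_11 = rho(1) = -0.1643.
Step k = 2:
  phi_22 = [rho(2) - phi_11 rho(1)] / [1 - phi_11 rho(1)] = [0.0231 - (-0.1643)(-0.1643)] / [1 - (-0.1643)(-0.1643)]
         = -0.00389449 / 0.97300551 = -0.004.
Therefore phi_{22} = -0.0040.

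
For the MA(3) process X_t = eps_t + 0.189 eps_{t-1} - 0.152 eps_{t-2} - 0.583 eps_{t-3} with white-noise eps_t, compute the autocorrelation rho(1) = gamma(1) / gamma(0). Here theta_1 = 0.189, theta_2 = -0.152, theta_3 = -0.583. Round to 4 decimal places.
\rho(1) = 0.1779

For an MA(q) process with theta_0 = 1, the autocovariance is
  gamma(k) = sigma^2 * sum_{i=0..q-k} theta_i * theta_{i+k},
and rho(k) = gamma(k) / gamma(0). Sigma^2 cancels.
  numerator   = (1)*(0.189) + (0.189)*(-0.152) + (-0.152)*(-0.583) = 0.248888.
  denominator = (1)^2 + (0.189)^2 + (-0.152)^2 + (-0.583)^2 = 1.398714.
  rho(1) = 0.248888 / 1.398714 = 0.1779.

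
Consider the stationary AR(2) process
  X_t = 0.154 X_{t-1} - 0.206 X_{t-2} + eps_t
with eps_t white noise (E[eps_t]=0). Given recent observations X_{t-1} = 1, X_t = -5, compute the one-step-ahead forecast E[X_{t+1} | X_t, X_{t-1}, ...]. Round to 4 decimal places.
E[X_{t+1} \mid \mathcal F_t] = -0.9760

For an AR(p) model X_t = c + sum_i phi_i X_{t-i} + eps_t, the
one-step-ahead conditional mean is
  E[X_{t+1} | X_t, ...] = c + sum_i phi_i X_{t+1-i}.
Substitute known values:
  E[X_{t+1} | ...] = (0.154) * (-5) + (-0.206) * (1)
                   = -0.9760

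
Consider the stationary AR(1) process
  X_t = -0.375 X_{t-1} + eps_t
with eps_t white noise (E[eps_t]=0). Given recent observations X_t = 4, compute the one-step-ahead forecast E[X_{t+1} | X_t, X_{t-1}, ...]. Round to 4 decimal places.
E[X_{t+1} \mid \mathcal F_t] = -1.5000

For an AR(p) model X_t = c + sum_i phi_i X_{t-i} + eps_t, the
one-step-ahead conditional mean is
  E[X_{t+1} | X_t, ...] = c + sum_i phi_i X_{t+1-i}.
Substitute known values:
  E[X_{t+1} | ...] = (-0.375) * (4)
                   = -1.5000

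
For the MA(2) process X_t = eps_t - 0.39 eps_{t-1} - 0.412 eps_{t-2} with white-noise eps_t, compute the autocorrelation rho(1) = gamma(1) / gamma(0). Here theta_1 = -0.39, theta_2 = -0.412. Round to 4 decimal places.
\rho(1) = -0.1735

For an MA(q) process with theta_0 = 1, the autocovariance is
  gamma(k) = sigma^2 * sum_{i=0..q-k} theta_i * theta_{i+k},
and rho(k) = gamma(k) / gamma(0). Sigma^2 cancels.
  numerator   = (1)*(-0.39) + (-0.39)*(-0.412) = -0.22932.
  denominator = (1)^2 + (-0.39)^2 + (-0.412)^2 = 1.321844.
  rho(1) = -0.22932 / 1.321844 = -0.1735.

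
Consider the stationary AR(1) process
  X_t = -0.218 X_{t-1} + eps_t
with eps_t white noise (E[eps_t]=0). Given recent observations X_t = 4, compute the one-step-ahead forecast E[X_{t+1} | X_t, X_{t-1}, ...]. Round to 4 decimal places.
E[X_{t+1} \mid \mathcal F_t] = -0.8720

For an AR(p) model X_t = c + sum_i phi_i X_{t-i} + eps_t, the
one-step-ahead conditional mean is
  E[X_{t+1} | X_t, ...] = c + sum_i phi_i X_{t+1-i}.
Substitute known values:
  E[X_{t+1} | ...] = (-0.218) * (4)
                   = -0.8720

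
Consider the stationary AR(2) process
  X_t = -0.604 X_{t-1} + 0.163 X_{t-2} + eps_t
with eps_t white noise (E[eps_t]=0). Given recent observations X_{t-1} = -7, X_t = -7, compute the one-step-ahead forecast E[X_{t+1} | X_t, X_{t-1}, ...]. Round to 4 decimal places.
E[X_{t+1} \mid \mathcal F_t] = 3.0870

For an AR(p) model X_t = c + sum_i phi_i X_{t-i} + eps_t, the
one-step-ahead conditional mean is
  E[X_{t+1} | X_t, ...] = c + sum_i phi_i X_{t+1-i}.
Substitute known values:
  E[X_{t+1} | ...] = (-0.604) * (-7) + (0.163) * (-7)
                   = 3.0870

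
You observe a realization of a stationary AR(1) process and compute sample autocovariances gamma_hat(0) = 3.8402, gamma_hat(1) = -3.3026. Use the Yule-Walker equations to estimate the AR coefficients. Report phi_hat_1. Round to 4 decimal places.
\hat\phi_{1} = -0.8600

The Yule-Walker equations for an AR(p) process read, in matrix form,
  Gamma_p phi = r_p,   with   (Gamma_p)_{ij} = gamma(|i - j|),
                       (r_p)_i = gamma(i),   i,j = 1..p.
Substitute the sample gammas (Toeplitz matrix and right-hand side of size 1):
  Gamma_p = [[3.8402]]
  r_p     = [-3.3026]
With p = 1 this is the single equation gamma(0) phi_1 = gamma(1):
  phi_hat_1 = gamma(1) / gamma(0) = -3.3026 / 3.8402 = -0.8600.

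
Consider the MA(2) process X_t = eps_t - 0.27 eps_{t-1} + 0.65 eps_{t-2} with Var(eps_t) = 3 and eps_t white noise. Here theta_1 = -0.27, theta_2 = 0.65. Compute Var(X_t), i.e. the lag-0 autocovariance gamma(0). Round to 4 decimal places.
\gamma(0) = 4.4862

For an MA(q) process X_t = eps_t + sum_i theta_i eps_{t-i} with
Var(eps_t) = sigma^2, the variance is
  gamma(0) = sigma^2 * (1 + sum_i theta_i^2).
  sum_i theta_i^2 = (-0.27)^2 + (0.65)^2 = 0.0729 + 0.4225 = 0.4954.
  gamma(0) = 3 * (1 + 0.4954) = 3 * 1.4954 = 4.4862.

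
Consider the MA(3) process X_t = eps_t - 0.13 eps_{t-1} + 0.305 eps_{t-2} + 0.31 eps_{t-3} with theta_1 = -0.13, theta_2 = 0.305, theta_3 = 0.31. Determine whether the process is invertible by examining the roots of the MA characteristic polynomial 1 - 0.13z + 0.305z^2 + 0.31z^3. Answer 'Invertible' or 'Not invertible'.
\text{Invertible}

The MA(q) characteristic polynomial is P(z) = 1 - 0.13z + 0.305z^2 + 0.31z^3.
Invertibility requires all roots to lie outside the unit circle, i.e. |z| > 1 for every root.
Degree 3: look for a simple real root z0 first, then factor out (1 - z/z0) and solve the remaining quadratic.
Testing z0 = -2: P(-2) = 1 + (-0.13)(-2) + (0.305)(-2)^2 + (0.31)(-2)^3
  = 1 + (0.26) + (1.22) + (-2.48) = 0.  So z_0 = -2 is a root, |z_0| = 2.
Divide out the factor (1 + 0.5 z) = (1 - z/z0) (since 1/z0 = -0.5):
  P(z) = (1 + 0.5 z)(1 + (-0.63) z + (0.62) z^2)
  [check: z-coef -0.63 - (-0.5) = -0.13; z^2-coef 0.62 - (-0.5)(-0.63) = 0.305; z^3-coef -(-0.5)(0.62) = 0.31.]
Remaining roots from the quadratic factor 1 + (-0.63) z + (0.62) z^2:
  Set 1 + (-0.63) z + (0.62) z^2 = 0, i.e. a z^2 + b z + c = 0 with a = 0.62, b = -0.63, c = 1.
  Discriminant D = b^2 - 4ac = (-0.63)^2 - 4*(0.62)*1 = 0.3969 - (2.48) = -2.0831.
  D < 0, so the roots are the complex-conjugate pair z = (-b +/- i sqrt(-D)) / (2a) = 0.5081 +/- 1.1639i.
  For a conjugate pair |z|^2 = z * conj(z) = (product of roots) = c/a = 1/(0.62) = 1.612903, so |z| = sqrt(1.612903) = 1.27 for both roots.
Moduli of all roots: 2.0000, 1.2700, 1.2700.
All moduli strictly greater than 1? Yes.
Verdict: Invertible.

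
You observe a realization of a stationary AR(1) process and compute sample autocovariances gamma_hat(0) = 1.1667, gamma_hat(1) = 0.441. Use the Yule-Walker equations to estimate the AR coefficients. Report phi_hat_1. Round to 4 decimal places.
\hat\phi_{1} = 0.3780

The Yule-Walker equations for an AR(p) process read, in matrix form,
  Gamma_p phi = r_p,   with   (Gamma_p)_{ij} = gamma(|i - j|),
                       (r_p)_i = gamma(i),   i,j = 1..p.
Substitute the sample gammas (Toeplitz matrix and right-hand side of size 1):
  Gamma_p = [[1.1667]]
  r_p     = [0.441]
With p = 1 this is the single equation gamma(0) phi_1 = gamma(1):
  phi_hat_1 = gamma(1) / gamma(0) = 0.441 / 1.1667 = 0.3780.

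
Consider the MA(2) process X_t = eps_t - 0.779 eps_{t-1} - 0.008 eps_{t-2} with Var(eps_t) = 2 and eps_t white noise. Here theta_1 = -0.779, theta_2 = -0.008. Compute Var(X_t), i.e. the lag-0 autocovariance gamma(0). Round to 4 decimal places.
\gamma(0) = 3.2138

For an MA(q) process X_t = eps_t + sum_i theta_i eps_{t-i} with
Var(eps_t) = sigma^2, the variance is
  gamma(0) = sigma^2 * (1 + sum_i theta_i^2).
  sum_i theta_i^2 = (-0.779)^2 + (-0.008)^2 = 0.606841 + 0.000064 = 0.606905.
  gamma(0) = 2 * (1 + 0.606905) = 2 * 1.606905 = 3.21381, which rounds to 3.2138.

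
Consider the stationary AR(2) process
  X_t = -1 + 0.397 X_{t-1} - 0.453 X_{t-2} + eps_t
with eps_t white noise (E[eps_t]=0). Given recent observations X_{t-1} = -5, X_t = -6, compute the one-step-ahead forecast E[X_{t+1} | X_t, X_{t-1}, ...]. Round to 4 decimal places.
E[X_{t+1} \mid \mathcal F_t] = -1.1170

For an AR(p) model X_t = c + sum_i phi_i X_{t-i} + eps_t, the
one-step-ahead conditional mean is
  E[X_{t+1} | X_t, ...] = c + sum_i phi_i X_{t+1-i}.
Substitute known values:
  E[X_{t+1} | ...] = -1 + (0.397) * (-6) + (-0.453) * (-5)
                   = -1.1170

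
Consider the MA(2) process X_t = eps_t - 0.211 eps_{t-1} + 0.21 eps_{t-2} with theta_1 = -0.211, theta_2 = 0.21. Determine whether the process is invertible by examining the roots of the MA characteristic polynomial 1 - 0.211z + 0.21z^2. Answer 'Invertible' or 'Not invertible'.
\text{Invertible}

The MA(q) characteristic polynomial is P(z) = 1 - 0.211z + 0.21z^2.
Invertibility requires all roots to lie outside the unit circle, i.e. |z| > 1 for every root.
Set 1 + (-0.211) z + (0.21) z^2 = 0, i.e. a z^2 + b z + c = 0 with a = 0.21, b = -0.211, c = 1.
Discriminant D = b^2 - 4ac = (-0.211)^2 - 4*(0.21)*1 = 0.044521 - (0.84) = -0.795479.
D < 0, so the roots are the complex-conjugate pair z = (-b +/- i sqrt(-D)) / (2a) = 0.5024 +/- 2.1236i.
For a conjugate pair |z|^2 = z * conj(z) = (product of roots) = c/a = 1/(0.21) = 4.761905, so |z| = sqrt(4.761905) = 2.1822 for both roots.
Moduli of all roots: 2.1822, 2.1822.
All moduli strictly greater than 1? Yes.
Verdict: Invertible.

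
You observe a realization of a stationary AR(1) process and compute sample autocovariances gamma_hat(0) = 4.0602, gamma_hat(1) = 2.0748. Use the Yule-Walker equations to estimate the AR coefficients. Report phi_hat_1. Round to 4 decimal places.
\hat\phi_{1} = 0.5110

The Yule-Walker equations for an AR(p) process read, in matrix form,
  Gamma_p phi = r_p,   with   (Gamma_p)_{ij} = gamma(|i - j|),
                       (r_p)_i = gamma(i),   i,j = 1..p.
Substitute the sample gammas (Toeplitz matrix and right-hand side of size 1):
  Gamma_p = [[4.0602]]
  r_p     = [2.0748]
With p = 1 this is the single equation gamma(0) phi_1 = gamma(1):
  phi_hat_1 = gamma(1) / gamma(0) = 2.0748 / 4.0602 = 0.5110.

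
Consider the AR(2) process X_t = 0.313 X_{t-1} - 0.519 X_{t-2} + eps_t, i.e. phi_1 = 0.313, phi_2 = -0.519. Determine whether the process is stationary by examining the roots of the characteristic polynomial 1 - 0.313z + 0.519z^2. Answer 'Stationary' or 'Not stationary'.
\text{Stationary}

The AR(p) characteristic polynomial is P(z) = 1 - 0.313z + 0.519z^2.
Stationarity requires all roots to lie outside the unit circle, i.e. |z| > 1 for every root.
Set 1 + (-0.313) z + (0.519) z^2 = 0, i.e. a z^2 + b z + c = 0 with a = 0.519, b = -0.313, c = 1.
Discriminant D = b^2 - 4ac = (-0.313)^2 - 4*(0.519)*1 = 0.097969 - (2.076) = -1.978031.
D < 0, so the roots are the complex-conjugate pair z = (-b +/- i sqrt(-D)) / (2a) = 0.3015 +/- 1.3549i.
For a conjugate pair |z|^2 = z * conj(z) = (product of roots) = c/a = 1/(0.519) = 1.926782, so |z| = sqrt(1.926782) = 1.3881 for both roots.
Moduli of all roots: 1.3881, 1.3881.
All moduli strictly greater than 1? Yes.
Verdict: Stationary.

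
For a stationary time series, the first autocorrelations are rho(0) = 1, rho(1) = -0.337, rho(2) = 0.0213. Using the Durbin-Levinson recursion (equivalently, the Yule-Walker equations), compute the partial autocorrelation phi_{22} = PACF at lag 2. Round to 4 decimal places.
\phi_{22} = -0.1041

The PACF at lag k is phi_{kk}, the last component of the solution
to the Yule-Walker system G_k phi = r_k where
  (G_k)_{ij} = rho(|i - j|), (r_k)_i = rho(i), i,j = 1..k.
Equivalently, Durbin-Levinson gives phi_{kk} iteratively:
  phi_{11} = rho(1)
  phi_{kk} = [rho(k) - sum_{j=1..k-1} phi_{k-1,j} rho(k-j)]
            / [1 - sum_{j=1..k-1} phi_{k-1,j} rho(j)],
  phi_{k,j} = phi_{k-1,j} - phi_{kk} phi_{k-1,k-j},  j = 1..k-1.
Step k = 1:
  phi_11 = rho(1) = -0.337.
Step k = 2:
  phi_22 = [rho(2) - phi_11 rho(1)] / [1 - phi_11 rho(1)] = [0.0213 - (-0.337)(-0.337)] / [1 - (-0.337)(-0.337)]
         = -0.092269 / 0.886431 = -0.1041.
Therefore phi_{22} = -0.1041.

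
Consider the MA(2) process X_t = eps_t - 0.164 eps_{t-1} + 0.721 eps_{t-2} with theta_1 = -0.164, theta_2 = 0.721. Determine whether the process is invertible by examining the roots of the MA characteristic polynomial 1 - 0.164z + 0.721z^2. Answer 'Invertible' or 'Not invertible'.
\text{Invertible}

The MA(q) characteristic polynomial is P(z) = 1 - 0.164z + 0.721z^2.
Invertibility requires all roots to lie outside the unit circle, i.e. |z| > 1 for every root.
Set 1 + (-0.164) z + (0.721) z^2 = 0, i.e. a z^2 + b z + c = 0 with a = 0.721, b = -0.164, c = 1.
Discriminant D = b^2 - 4ac = (-0.164)^2 - 4*(0.721)*1 = 0.026896 - (2.884) = -2.857104.
D < 0, so the roots are the complex-conjugate pair z = (-b +/- i sqrt(-D)) / (2a) = 0.1137 +/- 1.1722i.
For a conjugate pair |z|^2 = z * conj(z) = (product of roots) = c/a = 1/(0.721) = 1.386963, so |z| = sqrt(1.386963) = 1.1777 for both roots.
Moduli of all roots: 1.1777, 1.1777.
All moduli strictly greater than 1? Yes.
Verdict: Invertible.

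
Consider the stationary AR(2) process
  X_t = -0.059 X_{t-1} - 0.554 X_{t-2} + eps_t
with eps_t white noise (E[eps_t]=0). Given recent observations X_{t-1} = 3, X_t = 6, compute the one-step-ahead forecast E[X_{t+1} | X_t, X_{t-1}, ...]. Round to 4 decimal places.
E[X_{t+1} \mid \mathcal F_t] = -2.0160

For an AR(p) model X_t = c + sum_i phi_i X_{t-i} + eps_t, the
one-step-ahead conditional mean is
  E[X_{t+1} | X_t, ...] = c + sum_i phi_i X_{t+1-i}.
Substitute known values:
  E[X_{t+1} | ...] = (-0.059) * (6) + (-0.554) * (3)
                   = -2.0160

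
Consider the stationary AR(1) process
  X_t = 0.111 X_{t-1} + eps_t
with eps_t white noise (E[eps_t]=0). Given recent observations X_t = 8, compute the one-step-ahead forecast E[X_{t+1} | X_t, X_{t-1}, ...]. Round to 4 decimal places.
E[X_{t+1} \mid \mathcal F_t] = 0.8880

For an AR(p) model X_t = c + sum_i phi_i X_{t-i} + eps_t, the
one-step-ahead conditional mean is
  E[X_{t+1} | X_t, ...] = c + sum_i phi_i X_{t+1-i}.
Substitute known values:
  E[X_{t+1} | ...] = (0.111) * (8)
                   = 0.8880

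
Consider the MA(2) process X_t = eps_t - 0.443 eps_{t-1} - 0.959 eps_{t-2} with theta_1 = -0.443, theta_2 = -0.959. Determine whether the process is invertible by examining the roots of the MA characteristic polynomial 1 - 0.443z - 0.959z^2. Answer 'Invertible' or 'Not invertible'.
\text{Not invertible}

The MA(q) characteristic polynomial is P(z) = 1 - 0.443z - 0.959z^2.
Invertibility requires all roots to lie outside the unit circle, i.e. |z| > 1 for every root.
Set 1 + (-0.443) z + (-0.959) z^2 = 0, i.e. a z^2 + b z + c = 0 with a = -0.959, b = -0.443, c = 1.
Discriminant D = b^2 - 4ac = (-0.443)^2 - 4*(-0.959)*1 = 0.196249 - (-3.836) = 4.032249.
D >= 0, so the roots are real: z = (-b +/- sqrt(D)) / (2a) = (0.443 +/- 2.008046) / (-1.918).
  z_1 = (0.443 + 2.008046) / (-1.918) = -1.2779,   |z_1| = 1.2779.
  z_2 = (0.443 - 2.008046) / (-1.918) = 0.816,   |z_2| = 0.816.
Moduli of all roots: 1.2779, 0.8160.
All moduli strictly greater than 1? No.
Verdict: Not invertible.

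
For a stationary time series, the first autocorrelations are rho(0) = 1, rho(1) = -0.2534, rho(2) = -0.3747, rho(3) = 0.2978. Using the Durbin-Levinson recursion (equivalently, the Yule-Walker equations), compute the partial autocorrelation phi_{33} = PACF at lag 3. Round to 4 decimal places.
\phi_{33} = 0.0541

The PACF at lag k is phi_{kk}, the last component of the solution
to the Yule-Walker system G_k phi = r_k where
  (G_k)_{ij} = rho(|i - j|), (r_k)_i = rho(i), i,j = 1..k.
Equivalently, Durbin-Levinson gives phi_{kk} iteratively:
  phi_{11} = rho(1)
  phi_{kk} = [rho(k) - sum_{j=1..k-1} phi_{k-1,j} rho(k-j)]
            / [1 - sum_{j=1..k-1} phi_{k-1,j} rho(j)],
  phi_{k,j} = phi_{k-1,j} - phi_{kk} phi_{k-1,k-j},  j = 1..k-1.
Step k = 1:
  phi_11 = rho(1) = -0.2534.
Step k = 2:
  phi_22 = [rho(2) - phi_11 rho(1)] / [1 - phi_11 rho(1)] = [-0.3747 - (-0.2534)(-0.2534)] / [1 - (-0.2534)(-0.2534)]
         = -0.43891156 / 0.93578844 = -0.469029.
  Update: phi_21 = phi_11 - phi_22 phi_11 = -0.2534 - (-0.469029)(-0.2534) = -0.372252.
Step k = 3:
  phi_33 = [rho(3) - phi_21 rho(2) - phi_22 rho(1)] / [1 - phi_21 rho(1) - phi_22 rho(2)]
    numerator   = 0.2978 - (-0.372252)(-0.3747) - (-0.469029)(-0.2534) = 0.03946538
    denominator = 1 - (-0.372252)(-0.2534) - (-0.469029)(-0.3747) = 0.72992636
  phi_33 = 0.03946538 / 0.72992636 = 0.0541.
Therefore phi_{33} = 0.0541.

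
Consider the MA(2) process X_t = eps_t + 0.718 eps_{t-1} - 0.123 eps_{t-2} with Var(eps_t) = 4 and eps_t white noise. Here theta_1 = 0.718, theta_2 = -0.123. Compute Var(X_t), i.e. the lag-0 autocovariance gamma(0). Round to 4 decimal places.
\gamma(0) = 6.1226

For an MA(q) process X_t = eps_t + sum_i theta_i eps_{t-i} with
Var(eps_t) = sigma^2, the variance is
  gamma(0) = sigma^2 * (1 + sum_i theta_i^2).
  sum_i theta_i^2 = (0.718)^2 + (-0.123)^2 = 0.515524 + 0.015129 = 0.530653.
  gamma(0) = 4 * (1 + 0.530653) = 4 * 1.530653 = 6.122612, which rounds to 6.1226.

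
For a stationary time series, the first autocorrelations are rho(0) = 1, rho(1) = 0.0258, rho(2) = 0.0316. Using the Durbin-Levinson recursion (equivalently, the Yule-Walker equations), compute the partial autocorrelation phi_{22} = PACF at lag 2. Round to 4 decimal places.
\phi_{22} = 0.0310

The PACF at lag k is phi_{kk}, the last component of the solution
to the Yule-Walker system G_k phi = r_k where
  (G_k)_{ij} = rho(|i - j|), (r_k)_i = rho(i), i,j = 1..k.
Equivalently, Durbin-Levinson gives phi_{kk} iteratively:
  phi_{11} = rho(1)
  phi_{kk} = [rho(k) - sum_{j=1..k-1} phi_{k-1,j} rho(k-j)]
            / [1 - sum_{j=1..k-1} phi_{k-1,j} rho(j)],
  phi_{k,j} = phi_{k-1,j} - phi_{kk} phi_{k-1,k-j},  j = 1..k-1.
Step k = 1:
  phi_11 = rho(1) = 0.0258.
Step k = 2:
  phi_22 = [rho(2) - phi_11 rho(1)] / [1 - phi_11 rho(1)] = [0.0316 - (0.0258)(0.0258)] / [1 - (0.0258)(0.0258)]
         = 0.03093436 / 0.99933436 = 0.031.
Therefore phi_{22} = 0.0310.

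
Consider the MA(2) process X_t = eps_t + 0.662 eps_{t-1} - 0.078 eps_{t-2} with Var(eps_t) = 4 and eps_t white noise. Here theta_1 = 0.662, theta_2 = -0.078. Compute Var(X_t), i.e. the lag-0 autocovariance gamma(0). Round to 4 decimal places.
\gamma(0) = 5.7773

For an MA(q) process X_t = eps_t + sum_i theta_i eps_{t-i} with
Var(eps_t) = sigma^2, the variance is
  gamma(0) = sigma^2 * (1 + sum_i theta_i^2).
  sum_i theta_i^2 = (0.662)^2 + (-0.078)^2 = 0.438244 + 0.006084 = 0.444328.
  gamma(0) = 4 * (1 + 0.444328) = 4 * 1.444328 = 5.777312, which rounds to 5.7773.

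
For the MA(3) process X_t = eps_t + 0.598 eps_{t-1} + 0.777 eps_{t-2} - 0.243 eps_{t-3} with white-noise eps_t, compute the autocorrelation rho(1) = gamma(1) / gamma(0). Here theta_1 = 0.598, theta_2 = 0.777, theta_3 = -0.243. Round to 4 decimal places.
\rho(1) = 0.4325

For an MA(q) process with theta_0 = 1, the autocovariance is
  gamma(k) = sigma^2 * sum_{i=0..q-k} theta_i * theta_{i+k},
and rho(k) = gamma(k) / gamma(0). Sigma^2 cancels.
  numerator   = (1)*(0.598) + (0.598)*(0.777) + (0.777)*(-0.243) = 0.873835.
  denominator = (1)^2 + (0.598)^2 + (0.777)^2 + (-0.243)^2 = 2.020382.
  rho(1) = 0.873835 / 2.020382 = 0.4325.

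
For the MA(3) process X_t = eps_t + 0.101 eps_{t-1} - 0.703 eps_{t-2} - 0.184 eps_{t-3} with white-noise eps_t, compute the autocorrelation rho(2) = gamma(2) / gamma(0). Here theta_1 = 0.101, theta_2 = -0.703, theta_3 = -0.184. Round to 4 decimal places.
\rho(2) = -0.4691

For an MA(q) process with theta_0 = 1, the autocovariance is
  gamma(k) = sigma^2 * sum_{i=0..q-k} theta_i * theta_{i+k},
and rho(k) = gamma(k) / gamma(0). Sigma^2 cancels.
  numerator   = (1)*(-0.703) + (0.101)*(-0.184) = -0.721584.
  denominator = (1)^2 + (0.101)^2 + (-0.703)^2 + (-0.184)^2 = 1.538266.
  rho(2) = -0.721584 / 1.538266 = -0.4691.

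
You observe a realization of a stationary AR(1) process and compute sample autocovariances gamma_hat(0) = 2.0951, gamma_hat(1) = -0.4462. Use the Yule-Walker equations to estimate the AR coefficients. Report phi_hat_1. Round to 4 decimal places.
\hat\phi_{1} = -0.2130

The Yule-Walker equations for an AR(p) process read, in matrix form,
  Gamma_p phi = r_p,   with   (Gamma_p)_{ij} = gamma(|i - j|),
                       (r_p)_i = gamma(i),   i,j = 1..p.
Substitute the sample gammas (Toeplitz matrix and right-hand side of size 1):
  Gamma_p = [[2.0951]]
  r_p     = [-0.4462]
With p = 1 this is the single equation gamma(0) phi_1 = gamma(1):
  phi_hat_1 = gamma(1) / gamma(0) = -0.4462 / 2.0951 = -0.2130.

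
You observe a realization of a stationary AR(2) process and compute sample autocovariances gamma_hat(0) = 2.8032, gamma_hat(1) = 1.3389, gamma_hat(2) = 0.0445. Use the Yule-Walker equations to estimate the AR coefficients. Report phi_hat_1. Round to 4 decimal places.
\hat\phi_{1} = 0.6090

The Yule-Walker equations for an AR(p) process read, in matrix form,
  Gamma_p phi = r_p,   with   (Gamma_p)_{ij} = gamma(|i - j|),
                       (r_p)_i = gamma(i),   i,j = 1..p.
Substitute the sample gammas (Toeplitz matrix and right-hand side of size 2):
  Gamma_p = [[2.8032, 1.3389], [1.3389, 2.8032]]
  r_p     = [1.3389, 0.0445]
Written out:
  2.8032 phi_1 + 1.3389 phi_2 = 1.3389
  1.3389 phi_1 + 2.8032 phi_2 = 0.0445
Solve by Cramer's rule:
  det = gamma(0)^2 - gamma(1)^2 = (2.8032)^2 - (1.3389)^2 = 7.85793024 - 1.79265321 = 6.06527703
  phi_hat_1 = [gamma(1) gamma(0) - gamma(1) gamma(2)] / det = [(1.3389)(2.8032) - (1.3389)(0.0445)] / 6.06527703 = 3.69362343 / 6.06527703 = 0.609
  phi_hat_2 = [gamma(0) gamma(2) - gamma(1)^2] / det = [(2.8032)(0.0445) - (1.3389)^2] / 6.06527703 = -1.66791081 / 6.06527703 = -0.275
So phi_hat = [0.6090, -0.2750].
Therefore phi_hat_1 = 0.6090.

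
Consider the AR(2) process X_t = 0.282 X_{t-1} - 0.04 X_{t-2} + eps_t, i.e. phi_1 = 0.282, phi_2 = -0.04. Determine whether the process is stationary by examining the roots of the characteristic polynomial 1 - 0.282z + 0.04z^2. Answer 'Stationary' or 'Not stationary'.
\text{Stationary}

The AR(p) characteristic polynomial is P(z) = 1 - 0.282z + 0.04z^2.
Stationarity requires all roots to lie outside the unit circle, i.e. |z| > 1 for every root.
Set 1 + (-0.282) z + (0.04) z^2 = 0, i.e. a z^2 + b z + c = 0 with a = 0.04, b = -0.282, c = 1.
Discriminant D = b^2 - 4ac = (-0.282)^2 - 4*(0.04)*1 = 0.079524 - (0.16) = -0.080476.
D < 0, so the roots are the complex-conjugate pair z = (-b +/- i sqrt(-D)) / (2a) = 3.525 +/- 3.546i.
For a conjugate pair |z|^2 = z * conj(z) = (product of roots) = c/a = 1/(0.04) = 25, so |z| = sqrt(25) = 5 for both roots.
Moduli of all roots: 5.0000, 5.0000.
All moduli strictly greater than 1? Yes.
Verdict: Stationary.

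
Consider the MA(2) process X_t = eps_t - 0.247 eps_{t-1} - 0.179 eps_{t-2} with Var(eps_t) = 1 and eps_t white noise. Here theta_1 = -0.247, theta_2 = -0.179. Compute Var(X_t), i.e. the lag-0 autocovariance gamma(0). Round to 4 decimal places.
\gamma(0) = 1.0931

For an MA(q) process X_t = eps_t + sum_i theta_i eps_{t-i} with
Var(eps_t) = sigma^2, the variance is
  gamma(0) = sigma^2 * (1 + sum_i theta_i^2).
  sum_i theta_i^2 = (-0.247)^2 + (-0.179)^2 = 0.061009 + 0.032041 = 0.09305.
  gamma(0) = 1 * (1 + 0.09305) = 1 * 1.09305 = 1.09305, which rounds to 1.0931.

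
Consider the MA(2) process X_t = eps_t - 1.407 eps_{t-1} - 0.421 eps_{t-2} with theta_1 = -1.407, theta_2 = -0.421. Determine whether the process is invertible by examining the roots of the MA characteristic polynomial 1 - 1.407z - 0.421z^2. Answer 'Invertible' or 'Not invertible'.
\text{Not invertible}

The MA(q) characteristic polynomial is P(z) = 1 - 1.407z - 0.421z^2.
Invertibility requires all roots to lie outside the unit circle, i.e. |z| > 1 for every root.
Set 1 + (-1.407) z + (-0.421) z^2 = 0, i.e. a z^2 + b z + c = 0 with a = -0.421, b = -1.407, c = 1.
Discriminant D = b^2 - 4ac = (-1.407)^2 - 4*(-0.421)*1 = 1.979649 - (-1.684) = 3.663649.
D >= 0, so the roots are real: z = (-b +/- sqrt(D)) / (2a) = (1.407 +/- 1.914066) / (-0.842).
  z_1 = (1.407 + 1.914066) / (-0.842) = -3.9443,   |z_1| = 3.9443.
  z_2 = (1.407 - 1.914066) / (-0.842) = 0.6022,   |z_2| = 0.6022.
Moduli of all roots: 3.9443, 0.6022.
All moduli strictly greater than 1? No.
Verdict: Not invertible.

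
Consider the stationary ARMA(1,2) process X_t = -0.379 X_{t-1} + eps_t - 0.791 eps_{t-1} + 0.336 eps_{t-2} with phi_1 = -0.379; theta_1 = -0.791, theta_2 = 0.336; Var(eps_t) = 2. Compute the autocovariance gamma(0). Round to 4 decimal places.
\gamma(0) = 6.1566

Multiply the model equation by X_{t-k} and take expectations. With theta_0 = psi_0 = 1 and psi_j the MA(infinity) weights, this gives
  gamma(k) - sum_i phi_i gamma(k-i) = c_k,
  c_k = sigma^2 * sum_{j=k..q} theta_j psi_{j-k}   (c_k = 0 for k > q),
using gamma(-m) = gamma(m).
psi-weights needed (psi_j = theta_j + sum_i phi_i psi_{j-i}):
  psi_1 = theta_1 + phi_1 = -0.791 + (-0.379) = -1.17
  psi_2 = theta_2 + phi_1 psi_1 = 0.336 + (-0.379)(-1.17) = 0.77943
Right-hand sides:
  c_0 = sigma^2 (1 + theta_1 psi_1 + theta_2 psi_2) = 2 * (1 + (-0.791)(-1.17) + (0.336)(0.77943)) = 2 * 2.187358 = 4.374717
  c_1 = sigma^2 (theta_1 + theta_2 psi_1) = 2 * (-0.791 + (0.336)(-1.17)) = -2.36824
  c_2 = sigma^2 theta_2 = 2 * (0.336) = 0.672
Equations for k = 0 and k = 1 (AR order 1):
  gamma(0) = phi_1 gamma(1) + c_0
  gamma(1) = phi_1 gamma(0) + c_1
Substituting the second into the first: gamma(0) (1 - phi_1^2) = c_0 + phi_1 c_1, so
  gamma(0) = (c_0 + phi_1 c_1) / (1 - phi_1^2) = (4.374717 + (-0.379)(-2.36824)) / (1 - (-0.379)^2) = 5.27228 / 0.856359 = 6.156623.
Therefore gamma(0) = 6.1566 (to 4 decimal places).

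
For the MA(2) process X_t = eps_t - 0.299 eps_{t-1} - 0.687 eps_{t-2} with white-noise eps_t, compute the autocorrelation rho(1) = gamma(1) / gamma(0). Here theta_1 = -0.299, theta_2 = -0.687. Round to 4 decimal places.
\rho(1) = -0.0599

For an MA(q) process with theta_0 = 1, the autocovariance is
  gamma(k) = sigma^2 * sum_{i=0..q-k} theta_i * theta_{i+k},
and rho(k) = gamma(k) / gamma(0). Sigma^2 cancels.
  numerator   = (1)*(-0.299) + (-0.299)*(-0.687) = -0.093587.
  denominator = (1)^2 + (-0.299)^2 + (-0.687)^2 = 1.56137.
  rho(1) = -0.093587 / 1.56137 = -0.0599.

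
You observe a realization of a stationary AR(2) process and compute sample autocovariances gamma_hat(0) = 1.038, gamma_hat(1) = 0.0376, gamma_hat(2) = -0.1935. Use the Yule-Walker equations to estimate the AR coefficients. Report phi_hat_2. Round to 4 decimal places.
\hat\phi_{2} = -0.1880

The Yule-Walker equations for an AR(p) process read, in matrix form,
  Gamma_p phi = r_p,   with   (Gamma_p)_{ij} = gamma(|i - j|),
                       (r_p)_i = gamma(i),   i,j = 1..p.
Substitute the sample gammas (Toeplitz matrix and right-hand side of size 2):
  Gamma_p = [[1.038, 0.0376], [0.0376, 1.038]]
  r_p     = [0.0376, -0.1935]
Written out:
  1.038 phi_1 + 0.0376 phi_2 = 0.0376
  0.0376 phi_1 + 1.038 phi_2 = -0.1935
Solve by Cramer's rule:
  det = gamma(0)^2 - gamma(1)^2 = (1.038)^2 - (0.0376)^2 = 1.077444 - 0.00141376 = 1.07603024
  phi_hat_1 = [gamma(1) gamma(0) - gamma(1) gamma(2)] / det = [(0.0376)(1.038) - (0.0376)(-0.1935)] / 1.07603024 = 0.0463044 / 1.07603024 = 0.043
  phi_hat_2 = [gamma(0) gamma(2) - gamma(1)^2] / det = [(1.038)(-0.1935) - (0.0376)^2] / 1.07603024 = -0.20226676 / 1.07603024 = -0.188
So phi_hat = [0.0430, -0.1880].
Therefore phi_hat_2 = -0.1880.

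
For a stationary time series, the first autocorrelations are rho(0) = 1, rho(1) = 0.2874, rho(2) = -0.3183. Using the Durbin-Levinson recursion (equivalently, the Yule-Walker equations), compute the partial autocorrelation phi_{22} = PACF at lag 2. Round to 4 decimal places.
\phi_{22} = -0.4370

The PACF at lag k is phi_{kk}, the last component of the solution
to the Yule-Walker system G_k phi = r_k where
  (G_k)_{ij} = rho(|i - j|), (r_k)_i = rho(i), i,j = 1..k.
Equivalently, Durbin-Levinson gives phi_{kk} iteratively:
  phi_{11} = rho(1)
  phi_{kk} = [rho(k) - sum_{j=1..k-1} phi_{k-1,j} rho(k-j)]
            / [1 - sum_{j=1..k-1} phi_{k-1,j} rho(j)],
  phi_{k,j} = phi_{k-1,j} - phi_{kk} phi_{k-1,k-j},  j = 1..k-1.
Step k = 1:
  phi_11 = rho(1) = 0.2874.
Step k = 2:
  phi_22 = [rho(2) - phi_11 rho(1)] / [1 - phi_11 rho(1)] = [-0.3183 - (0.2874)(0.2874)] / [1 - (0.2874)(0.2874)]
         = -0.40089876 / 0.91740124 = -0.437.
Therefore phi_{22} = -0.4370.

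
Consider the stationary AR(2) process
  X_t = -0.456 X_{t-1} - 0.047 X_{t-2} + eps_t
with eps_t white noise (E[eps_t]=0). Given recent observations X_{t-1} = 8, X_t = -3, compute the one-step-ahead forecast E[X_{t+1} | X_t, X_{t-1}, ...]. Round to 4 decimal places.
E[X_{t+1} \mid \mathcal F_t] = 0.9920

For an AR(p) model X_t = c + sum_i phi_i X_{t-i} + eps_t, the
one-step-ahead conditional mean is
  E[X_{t+1} | X_t, ...] = c + sum_i phi_i X_{t+1-i}.
Substitute known values:
  E[X_{t+1} | ...] = (-0.456) * (-3) + (-0.047) * (8)
                   = 0.9920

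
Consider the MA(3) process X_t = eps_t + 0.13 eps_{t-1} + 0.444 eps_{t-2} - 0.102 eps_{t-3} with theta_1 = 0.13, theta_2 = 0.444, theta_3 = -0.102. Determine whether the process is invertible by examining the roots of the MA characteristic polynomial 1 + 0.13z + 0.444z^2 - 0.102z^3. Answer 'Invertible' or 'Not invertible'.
\text{Invertible}

The MA(q) characteristic polynomial is P(z) = 1 + 0.13z + 0.444z^2 - 0.102z^3.
Invertibility requires all roots to lie outside the unit circle, i.e. |z| > 1 for every root.
Degree 3: look for a simple real root z0 first, then factor out (1 - z/z0) and solve the remaining quadratic.
Testing z0 = 5: P(5) = 1 + (0.13)(5) + (0.444)(5)^2 + (-0.102)(5)^3
  = 1 + (0.65) + (11.1) + (-12.75) = 0.  So z_0 = 5 is a root, |z_0| = 5.
Divide out the factor (1 - 0.2 z) = (1 - z/z0) (since 1/z0 = 0.2):
  P(z) = (1 - 0.2 z)(1 + (0.33) z + (0.51) z^2)
  [check: z-coef 0.33 - (0.2) = 0.13; z^2-coef 0.51 - (0.2)(0.33) = 0.444; z^3-coef -(0.2)(0.51) = -0.102.]
Remaining roots from the quadratic factor 1 + (0.33) z + (0.51) z^2:
  Set 1 + (0.33) z + (0.51) z^2 = 0, i.e. a z^2 + b z + c = 0 with a = 0.51, b = 0.33, c = 1.
  Discriminant D = b^2 - 4ac = (0.33)^2 - 4*(0.51)*1 = 0.1089 - (2.04) = -1.9311.
  D < 0, so the roots are the complex-conjugate pair z = (-b +/- i sqrt(-D)) / (2a) = -0.3235 +/- 1.3624i.
  For a conjugate pair |z|^2 = z * conj(z) = (product of roots) = c/a = 1/(0.51) = 1.960784, so |z| = sqrt(1.960784) = 1.4003 for both roots.
Moduli of all roots: 5.0000, 1.4003, 1.4003.
All moduli strictly greater than 1? Yes.
Verdict: Invertible.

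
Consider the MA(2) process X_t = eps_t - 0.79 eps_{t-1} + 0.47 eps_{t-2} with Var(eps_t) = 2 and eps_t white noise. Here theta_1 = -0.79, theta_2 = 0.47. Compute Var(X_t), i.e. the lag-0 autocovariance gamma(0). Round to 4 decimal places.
\gamma(0) = 3.6900

For an MA(q) process X_t = eps_t + sum_i theta_i eps_{t-i} with
Var(eps_t) = sigma^2, the variance is
  gamma(0) = sigma^2 * (1 + sum_i theta_i^2).
  sum_i theta_i^2 = (-0.79)^2 + (0.47)^2 = 0.6241 + 0.2209 = 0.845.
  gamma(0) = 2 * (1 + 0.845) = 2 * 1.845 = 3.69, which rounds to 3.6900.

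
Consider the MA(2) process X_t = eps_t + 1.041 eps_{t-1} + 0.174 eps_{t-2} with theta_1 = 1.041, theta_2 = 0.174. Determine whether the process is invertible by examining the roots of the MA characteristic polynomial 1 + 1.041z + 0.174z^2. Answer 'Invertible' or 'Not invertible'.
\text{Invertible}

The MA(q) characteristic polynomial is P(z) = 1 + 1.041z + 0.174z^2.
Invertibility requires all roots to lie outside the unit circle, i.e. |z| > 1 for every root.
Set 1 + (1.041) z + (0.174) z^2 = 0, i.e. a z^2 + b z + c = 0 with a = 0.174, b = 1.041, c = 1.
Discriminant D = b^2 - 4ac = (1.041)^2 - 4*(0.174)*1 = 1.083681 - (0.696) = 0.387681.
D >= 0, so the roots are real: z = (-b +/- sqrt(D)) / (2a) = (-1.041 +/- 0.62264) / (0.348).
  z_1 = (-1.041 + 0.62264) / (0.348) = -1.2022,   |z_1| = 1.2022.
  z_2 = (-1.041 - 0.62264) / (0.348) = -4.7806,   |z_2| = 4.7806.
Moduli of all roots: 1.2022, 4.7806.
All moduli strictly greater than 1? Yes.
Verdict: Invertible.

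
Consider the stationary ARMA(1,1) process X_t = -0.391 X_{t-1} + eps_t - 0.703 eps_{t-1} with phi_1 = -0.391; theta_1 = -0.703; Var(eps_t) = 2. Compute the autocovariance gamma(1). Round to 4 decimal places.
\gamma(1) = -3.2928

Multiply the model equation by X_{t-k} and take expectations. With theta_0 = psi_0 = 1 and psi_j the MA(infinity) weights, this gives
  gamma(k) - sum_i phi_i gamma(k-i) = c_k,
  c_k = sigma^2 * sum_{j=k..q} theta_j psi_{j-k}   (c_k = 0 for k > q),
using gamma(-m) = gamma(m).
psi-weights needed (psi_j = theta_j + sum_i phi_i psi_{j-i}):
  psi_1 = theta_1 + phi_1 = -0.703 + (-0.391) = -1.094
Right-hand sides:
  c_0 = sigma^2 (1 + theta_1 psi_1) = 2 * (1 + (-0.703)(-1.094)) = 2 * 1.769082 = 3.538164
  c_1 = sigma^2 theta_1 = 2 * (-0.703) = -1.406
  c_2 = 0
Equations for k = 0 and k = 1 (AR order 1):
  gamma(0) = phi_1 gamma(1) + c_0
  gamma(1) = phi_1 gamma(0) + c_1
Substituting the second into the first: gamma(0) (1 - phi_1^2) = c_0 + phi_1 c_1, so
  gamma(0) = (c_0 + phi_1 c_1) / (1 - phi_1^2) = (3.538164 + (-0.391)(-1.406)) / (1 - (-0.391)^2) = 4.08791 / 0.847119 = 4.825662.
  gamma(1) = phi_1 gamma(0) + c_1 = (-0.391)(4.825662) + (-1.406) = -3.292834.
Therefore gamma(1) = -3.2928 (to 4 decimal places).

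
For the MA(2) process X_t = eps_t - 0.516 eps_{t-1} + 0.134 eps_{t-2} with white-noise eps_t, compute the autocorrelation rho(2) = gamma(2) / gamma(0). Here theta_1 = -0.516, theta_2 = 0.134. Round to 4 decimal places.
\rho(2) = 0.1043

For an MA(q) process with theta_0 = 1, the autocovariance is
  gamma(k) = sigma^2 * sum_{i=0..q-k} theta_i * theta_{i+k},
and rho(k) = gamma(k) / gamma(0). Sigma^2 cancels.
  numerator   = (1)*(0.134) = 0.134.
  denominator = (1)^2 + (-0.516)^2 + (0.134)^2 = 1.284212.
  rho(2) = 0.134 / 1.284212 = 0.1043.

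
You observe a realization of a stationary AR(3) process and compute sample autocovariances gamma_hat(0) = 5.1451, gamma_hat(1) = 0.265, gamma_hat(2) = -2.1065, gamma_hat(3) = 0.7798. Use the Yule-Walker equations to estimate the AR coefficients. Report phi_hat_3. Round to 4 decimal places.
\hat\phi_{3} = 0.2450

The Yule-Walker equations for an AR(p) process read, in matrix form,
  Gamma_p phi = r_p,   with   (Gamma_p)_{ij} = gamma(|i - j|),
                       (r_p)_i = gamma(i),   i,j = 1..p.
Substitute the sample gammas (Toeplitz matrix and right-hand side of size 3):
  Gamma_p = [[5.1451, 0.265, -2.1065], [0.265, 5.1451, 0.265], [-2.1065, 0.265, 5.1451]]
  r_p     = [0.265, -2.1065, 0.7798]
Written out (R1..R3):
  (R1) 5.1451 phi_1 + 0.265 phi_2 - 2.1065 phi_3 = 0.265
  (R2) 0.265 phi_1 + 5.1451 phi_2 + 0.265 phi_3 = -2.1065
  (R3) -2.1065 phi_1 + 0.265 phi_2 + 5.1451 phi_3 = 0.7798
Gaussian elimination:
  R2 <- R2 - (0.265/5.1451) R1 = R2 - (0.051505) R1:  5.131451 phi_2 + 0.373496 phi_3 = -2.120149
  R3 <- R3 - (-2.1065/5.1451) R1 = R3 - (-0.409419) R1:  0.373496 phi_2 + 4.28266 phi_3 = 0.888296
  R3 <- R3 - (0.373496/5.131451) R2 = R3 - (0.072786) R2:  4.255474 phi_3 = 1.042612
Back-substitution:
  phi_hat_3 = 1.042612 / 4.255474 = 0.245005
  phi_hat_2 = (-2.120149 - (0.373496)(0.245005)) / 5.131451 = -0.431
  phi_hat_1 = (0.265 - (0.265)(-0.431) - (-2.1065)(0.245005)) / 5.1451 = 0.174014
So phi_hat = [0.1740, -0.4310, 0.2450].
Therefore phi_hat_3 = 0.2450.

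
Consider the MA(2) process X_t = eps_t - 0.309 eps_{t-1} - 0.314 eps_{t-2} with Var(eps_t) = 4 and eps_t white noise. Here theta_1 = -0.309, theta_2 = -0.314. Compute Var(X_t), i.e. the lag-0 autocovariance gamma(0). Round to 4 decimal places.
\gamma(0) = 4.7763

For an MA(q) process X_t = eps_t + sum_i theta_i eps_{t-i} with
Var(eps_t) = sigma^2, the variance is
  gamma(0) = sigma^2 * (1 + sum_i theta_i^2).
  sum_i theta_i^2 = (-0.309)^2 + (-0.314)^2 = 0.095481 + 0.098596 = 0.194077.
  gamma(0) = 4 * (1 + 0.194077) = 4 * 1.194077 = 4.776308, which rounds to 4.7763.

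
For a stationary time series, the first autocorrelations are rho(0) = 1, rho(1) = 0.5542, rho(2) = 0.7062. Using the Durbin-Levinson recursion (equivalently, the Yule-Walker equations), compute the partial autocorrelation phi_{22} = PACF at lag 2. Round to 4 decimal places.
\phi_{22} = 0.5760

The PACF at lag k is phi_{kk}, the last component of the solution
to the Yule-Walker system G_k phi = r_k where
  (G_k)_{ij} = rho(|i - j|), (r_k)_i = rho(i), i,j = 1..k.
Equivalently, Durbin-Levinson gives phi_{kk} iteratively:
  phi_{11} = rho(1)
  phi_{kk} = [rho(k) - sum_{j=1..k-1} phi_{k-1,j} rho(k-j)]
            / [1 - sum_{j=1..k-1} phi_{k-1,j} rho(j)],
  phi_{k,j} = phi_{k-1,j} - phi_{kk} phi_{k-1,k-j},  j = 1..k-1.
Step k = 1:
  phi_11 = rho(1) = 0.5542.
Step k = 2:
  phi_22 = [rho(2) - phi_11 rho(1)] / [1 - phi_11 rho(1)] = [0.7062 - (0.5542)(0.5542)] / [1 - (0.5542)(0.5542)]
         = 0.39906236 / 0.69286236 = 0.576.
Therefore phi_{22} = 0.5760.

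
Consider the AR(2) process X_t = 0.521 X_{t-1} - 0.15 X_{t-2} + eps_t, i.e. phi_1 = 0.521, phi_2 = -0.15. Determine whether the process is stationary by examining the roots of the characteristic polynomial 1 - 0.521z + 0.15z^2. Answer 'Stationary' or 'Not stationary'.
\text{Stationary}

The AR(p) characteristic polynomial is P(z) = 1 - 0.521z + 0.15z^2.
Stationarity requires all roots to lie outside the unit circle, i.e. |z| > 1 for every root.
Set 1 + (-0.521) z + (0.15) z^2 = 0, i.e. a z^2 + b z + c = 0 with a = 0.15, b = -0.521, c = 1.
Discriminant D = b^2 - 4ac = (-0.521)^2 - 4*(0.15)*1 = 0.271441 - (0.6) = -0.328559.
D < 0, so the roots are the complex-conjugate pair z = (-b +/- i sqrt(-D)) / (2a) = 1.7367 +/- 1.9107i.
For a conjugate pair |z|^2 = z * conj(z) = (product of roots) = c/a = 1/(0.15) = 6.666667, so |z| = sqrt(6.666667) = 2.582 for both roots.
Moduli of all roots: 2.5820, 2.5820.
All moduli strictly greater than 1? Yes.
Verdict: Stationary.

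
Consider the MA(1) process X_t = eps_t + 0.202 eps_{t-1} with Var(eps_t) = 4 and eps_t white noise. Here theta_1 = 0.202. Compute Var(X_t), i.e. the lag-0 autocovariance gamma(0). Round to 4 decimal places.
\gamma(0) = 4.1632

For an MA(q) process X_t = eps_t + sum_i theta_i eps_{t-i} with
Var(eps_t) = sigma^2, the variance is
  gamma(0) = sigma^2 * (1 + sum_i theta_i^2).
  sum_i theta_i^2 = (0.202)^2 = 0.040804.
  gamma(0) = 4 * (1 + 0.040804) = 4 * 1.040804 = 4.163216, which rounds to 4.1632.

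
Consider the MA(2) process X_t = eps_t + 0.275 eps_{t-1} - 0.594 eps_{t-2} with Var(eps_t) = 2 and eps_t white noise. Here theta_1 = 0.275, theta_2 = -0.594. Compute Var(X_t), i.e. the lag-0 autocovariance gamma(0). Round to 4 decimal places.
\gamma(0) = 2.8569

For an MA(q) process X_t = eps_t + sum_i theta_i eps_{t-i} with
Var(eps_t) = sigma^2, the variance is
  gamma(0) = sigma^2 * (1 + sum_i theta_i^2).
  sum_i theta_i^2 = (0.275)^2 + (-0.594)^2 = 0.075625 + 0.352836 = 0.428461.
  gamma(0) = 2 * (1 + 0.428461) = 2 * 1.428461 = 2.856922, which rounds to 2.8569.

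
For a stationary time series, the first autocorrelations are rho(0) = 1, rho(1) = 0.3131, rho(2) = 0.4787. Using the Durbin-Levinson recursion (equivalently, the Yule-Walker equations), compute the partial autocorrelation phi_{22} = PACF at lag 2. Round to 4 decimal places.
\phi_{22} = 0.4220

The PACF at lag k is phi_{kk}, the last component of the solution
to the Yule-Walker system G_k phi = r_k where
  (G_k)_{ij} = rho(|i - j|), (r_k)_i = rho(i), i,j = 1..k.
Equivalently, Durbin-Levinson gives phi_{kk} iteratively:
  phi_{11} = rho(1)
  phi_{kk} = [rho(k) - sum_{j=1..k-1} phi_{k-1,j} rho(k-j)]
            / [1 - sum_{j=1..k-1} phi_{k-1,j} rho(j)],
  phi_{k,j} = phi_{k-1,j} - phi_{kk} phi_{k-1,k-j},  j = 1..k-1.
Step k = 1:
  phi_11 = rho(1) = 0.3131.
Step k = 2:
  phi_22 = [rho(2) - phi_11 rho(1)] / [1 - phi_11 rho(1)] = [0.4787 - (0.3131)(0.3131)] / [1 - (0.3131)(0.3131)]
         = 0.38066839 / 0.90196839 = 0.422.
Therefore phi_{22} = 0.4220.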